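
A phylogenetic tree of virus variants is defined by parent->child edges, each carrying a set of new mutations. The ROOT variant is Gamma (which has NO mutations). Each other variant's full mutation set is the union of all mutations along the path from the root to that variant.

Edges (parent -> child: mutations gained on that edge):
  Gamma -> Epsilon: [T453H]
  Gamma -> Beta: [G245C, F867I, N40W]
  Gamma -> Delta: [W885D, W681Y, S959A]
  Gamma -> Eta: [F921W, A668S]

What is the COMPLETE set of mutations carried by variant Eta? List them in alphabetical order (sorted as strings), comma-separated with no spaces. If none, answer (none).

At Gamma: gained [] -> total []
At Eta: gained ['F921W', 'A668S'] -> total ['A668S', 'F921W']

Answer: A668S,F921W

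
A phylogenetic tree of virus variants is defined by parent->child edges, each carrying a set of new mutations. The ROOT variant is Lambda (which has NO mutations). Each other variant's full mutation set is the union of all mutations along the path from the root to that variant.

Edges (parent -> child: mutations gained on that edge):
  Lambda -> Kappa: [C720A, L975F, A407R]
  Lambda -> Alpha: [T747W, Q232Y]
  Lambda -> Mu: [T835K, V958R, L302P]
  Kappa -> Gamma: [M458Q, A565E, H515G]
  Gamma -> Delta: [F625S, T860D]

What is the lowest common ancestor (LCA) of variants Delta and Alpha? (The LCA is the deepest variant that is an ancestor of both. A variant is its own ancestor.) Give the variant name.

Answer: Lambda

Derivation:
Path from root to Delta: Lambda -> Kappa -> Gamma -> Delta
  ancestors of Delta: {Lambda, Kappa, Gamma, Delta}
Path from root to Alpha: Lambda -> Alpha
  ancestors of Alpha: {Lambda, Alpha}
Common ancestors: {Lambda}
Walk up from Alpha: Alpha (not in ancestors of Delta), Lambda (in ancestors of Delta)
Deepest common ancestor (LCA) = Lambda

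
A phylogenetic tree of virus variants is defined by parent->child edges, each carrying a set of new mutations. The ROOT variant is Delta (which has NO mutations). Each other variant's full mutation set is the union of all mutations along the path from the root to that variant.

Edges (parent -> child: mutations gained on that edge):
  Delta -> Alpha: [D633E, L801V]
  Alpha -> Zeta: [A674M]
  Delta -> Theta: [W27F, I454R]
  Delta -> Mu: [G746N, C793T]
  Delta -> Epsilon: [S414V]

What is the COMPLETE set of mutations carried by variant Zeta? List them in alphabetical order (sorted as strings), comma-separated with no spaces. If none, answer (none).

At Delta: gained [] -> total []
At Alpha: gained ['D633E', 'L801V'] -> total ['D633E', 'L801V']
At Zeta: gained ['A674M'] -> total ['A674M', 'D633E', 'L801V']

Answer: A674M,D633E,L801V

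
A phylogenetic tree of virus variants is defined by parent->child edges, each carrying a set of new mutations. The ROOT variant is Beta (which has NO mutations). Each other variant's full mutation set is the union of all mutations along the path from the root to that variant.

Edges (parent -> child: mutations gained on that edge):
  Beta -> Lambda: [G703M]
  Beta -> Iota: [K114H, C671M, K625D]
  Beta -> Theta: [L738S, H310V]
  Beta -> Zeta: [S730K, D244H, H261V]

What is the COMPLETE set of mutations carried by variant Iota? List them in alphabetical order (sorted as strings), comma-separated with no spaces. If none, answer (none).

Answer: C671M,K114H,K625D

Derivation:
At Beta: gained [] -> total []
At Iota: gained ['K114H', 'C671M', 'K625D'] -> total ['C671M', 'K114H', 'K625D']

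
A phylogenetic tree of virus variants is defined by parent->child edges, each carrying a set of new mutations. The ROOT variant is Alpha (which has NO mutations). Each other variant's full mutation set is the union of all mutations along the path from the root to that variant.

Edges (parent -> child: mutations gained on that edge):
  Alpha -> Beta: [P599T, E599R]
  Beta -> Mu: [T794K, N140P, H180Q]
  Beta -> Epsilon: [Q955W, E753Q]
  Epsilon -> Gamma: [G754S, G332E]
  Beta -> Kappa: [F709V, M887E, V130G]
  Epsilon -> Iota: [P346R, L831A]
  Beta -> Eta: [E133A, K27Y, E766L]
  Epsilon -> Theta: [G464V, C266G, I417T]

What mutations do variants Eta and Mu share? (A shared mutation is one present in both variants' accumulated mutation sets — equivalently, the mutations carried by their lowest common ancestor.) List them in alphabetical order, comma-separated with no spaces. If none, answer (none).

Answer: E599R,P599T

Derivation:
Accumulating mutations along path to Eta:
  At Alpha: gained [] -> total []
  At Beta: gained ['P599T', 'E599R'] -> total ['E599R', 'P599T']
  At Eta: gained ['E133A', 'K27Y', 'E766L'] -> total ['E133A', 'E599R', 'E766L', 'K27Y', 'P599T']
Mutations(Eta) = ['E133A', 'E599R', 'E766L', 'K27Y', 'P599T']
Accumulating mutations along path to Mu:
  At Alpha: gained [] -> total []
  At Beta: gained ['P599T', 'E599R'] -> total ['E599R', 'P599T']
  At Mu: gained ['T794K', 'N140P', 'H180Q'] -> total ['E599R', 'H180Q', 'N140P', 'P599T', 'T794K']
Mutations(Mu) = ['E599R', 'H180Q', 'N140P', 'P599T', 'T794K']
Intersection: ['E133A', 'E599R', 'E766L', 'K27Y', 'P599T'] ∩ ['E599R', 'H180Q', 'N140P', 'P599T', 'T794K'] = ['E599R', 'P599T']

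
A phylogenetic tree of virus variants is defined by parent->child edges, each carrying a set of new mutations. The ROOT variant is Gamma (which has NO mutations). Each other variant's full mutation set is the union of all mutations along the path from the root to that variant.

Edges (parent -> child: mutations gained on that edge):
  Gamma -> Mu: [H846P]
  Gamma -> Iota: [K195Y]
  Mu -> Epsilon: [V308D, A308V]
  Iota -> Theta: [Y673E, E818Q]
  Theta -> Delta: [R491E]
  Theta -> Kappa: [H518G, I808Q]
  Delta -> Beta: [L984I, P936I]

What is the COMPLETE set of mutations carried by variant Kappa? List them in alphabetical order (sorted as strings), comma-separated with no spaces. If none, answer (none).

Answer: E818Q,H518G,I808Q,K195Y,Y673E

Derivation:
At Gamma: gained [] -> total []
At Iota: gained ['K195Y'] -> total ['K195Y']
At Theta: gained ['Y673E', 'E818Q'] -> total ['E818Q', 'K195Y', 'Y673E']
At Kappa: gained ['H518G', 'I808Q'] -> total ['E818Q', 'H518G', 'I808Q', 'K195Y', 'Y673E']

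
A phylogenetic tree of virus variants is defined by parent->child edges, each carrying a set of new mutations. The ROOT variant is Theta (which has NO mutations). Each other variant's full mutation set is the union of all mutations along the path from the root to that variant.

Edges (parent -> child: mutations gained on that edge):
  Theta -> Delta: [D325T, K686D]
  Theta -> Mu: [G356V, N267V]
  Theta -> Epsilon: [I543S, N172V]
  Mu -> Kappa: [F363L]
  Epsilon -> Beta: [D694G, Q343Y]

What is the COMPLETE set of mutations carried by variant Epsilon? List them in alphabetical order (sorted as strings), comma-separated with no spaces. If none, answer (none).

At Theta: gained [] -> total []
At Epsilon: gained ['I543S', 'N172V'] -> total ['I543S', 'N172V']

Answer: I543S,N172V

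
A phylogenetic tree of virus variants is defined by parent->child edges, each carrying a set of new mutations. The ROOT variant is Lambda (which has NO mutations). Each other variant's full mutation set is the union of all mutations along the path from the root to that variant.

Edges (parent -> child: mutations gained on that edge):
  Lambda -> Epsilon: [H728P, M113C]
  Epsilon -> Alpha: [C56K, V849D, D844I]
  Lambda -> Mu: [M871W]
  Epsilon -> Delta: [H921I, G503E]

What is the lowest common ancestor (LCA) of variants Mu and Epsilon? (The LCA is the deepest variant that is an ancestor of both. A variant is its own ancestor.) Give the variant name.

Answer: Lambda

Derivation:
Path from root to Mu: Lambda -> Mu
  ancestors of Mu: {Lambda, Mu}
Path from root to Epsilon: Lambda -> Epsilon
  ancestors of Epsilon: {Lambda, Epsilon}
Common ancestors: {Lambda}
Walk up from Epsilon: Epsilon (not in ancestors of Mu), Lambda (in ancestors of Mu)
Deepest common ancestor (LCA) = Lambda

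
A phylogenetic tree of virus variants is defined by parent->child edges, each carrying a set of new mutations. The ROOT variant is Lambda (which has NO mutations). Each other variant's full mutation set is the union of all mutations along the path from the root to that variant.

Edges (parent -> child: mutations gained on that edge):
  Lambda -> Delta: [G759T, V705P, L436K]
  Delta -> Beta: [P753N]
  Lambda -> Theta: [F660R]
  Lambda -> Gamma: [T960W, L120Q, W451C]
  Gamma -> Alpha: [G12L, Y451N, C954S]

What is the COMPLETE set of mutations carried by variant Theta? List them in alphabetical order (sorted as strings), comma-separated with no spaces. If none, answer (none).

Answer: F660R

Derivation:
At Lambda: gained [] -> total []
At Theta: gained ['F660R'] -> total ['F660R']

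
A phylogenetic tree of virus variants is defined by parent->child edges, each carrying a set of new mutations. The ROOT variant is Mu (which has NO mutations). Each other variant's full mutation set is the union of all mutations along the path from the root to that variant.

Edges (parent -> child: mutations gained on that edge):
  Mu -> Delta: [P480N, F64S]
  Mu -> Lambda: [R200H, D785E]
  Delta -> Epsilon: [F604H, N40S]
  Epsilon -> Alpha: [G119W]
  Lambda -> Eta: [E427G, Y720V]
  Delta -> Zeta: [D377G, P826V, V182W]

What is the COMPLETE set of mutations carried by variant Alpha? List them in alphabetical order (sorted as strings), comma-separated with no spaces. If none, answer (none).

Answer: F604H,F64S,G119W,N40S,P480N

Derivation:
At Mu: gained [] -> total []
At Delta: gained ['P480N', 'F64S'] -> total ['F64S', 'P480N']
At Epsilon: gained ['F604H', 'N40S'] -> total ['F604H', 'F64S', 'N40S', 'P480N']
At Alpha: gained ['G119W'] -> total ['F604H', 'F64S', 'G119W', 'N40S', 'P480N']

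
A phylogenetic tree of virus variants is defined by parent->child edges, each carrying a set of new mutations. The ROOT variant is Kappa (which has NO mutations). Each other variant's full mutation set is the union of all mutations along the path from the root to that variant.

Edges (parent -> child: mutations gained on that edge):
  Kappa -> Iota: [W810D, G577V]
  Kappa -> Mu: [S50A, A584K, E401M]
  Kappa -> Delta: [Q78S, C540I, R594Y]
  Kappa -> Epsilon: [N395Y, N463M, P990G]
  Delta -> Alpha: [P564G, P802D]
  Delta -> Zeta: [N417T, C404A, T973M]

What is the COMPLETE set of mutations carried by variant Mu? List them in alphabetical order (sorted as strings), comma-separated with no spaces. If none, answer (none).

At Kappa: gained [] -> total []
At Mu: gained ['S50A', 'A584K', 'E401M'] -> total ['A584K', 'E401M', 'S50A']

Answer: A584K,E401M,S50A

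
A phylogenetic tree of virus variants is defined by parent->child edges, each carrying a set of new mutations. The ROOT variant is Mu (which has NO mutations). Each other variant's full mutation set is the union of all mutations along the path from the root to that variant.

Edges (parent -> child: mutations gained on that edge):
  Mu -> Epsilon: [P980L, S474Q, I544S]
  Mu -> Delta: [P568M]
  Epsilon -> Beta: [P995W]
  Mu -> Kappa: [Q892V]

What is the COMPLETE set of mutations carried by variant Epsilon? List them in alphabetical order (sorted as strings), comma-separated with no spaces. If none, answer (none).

Answer: I544S,P980L,S474Q

Derivation:
At Mu: gained [] -> total []
At Epsilon: gained ['P980L', 'S474Q', 'I544S'] -> total ['I544S', 'P980L', 'S474Q']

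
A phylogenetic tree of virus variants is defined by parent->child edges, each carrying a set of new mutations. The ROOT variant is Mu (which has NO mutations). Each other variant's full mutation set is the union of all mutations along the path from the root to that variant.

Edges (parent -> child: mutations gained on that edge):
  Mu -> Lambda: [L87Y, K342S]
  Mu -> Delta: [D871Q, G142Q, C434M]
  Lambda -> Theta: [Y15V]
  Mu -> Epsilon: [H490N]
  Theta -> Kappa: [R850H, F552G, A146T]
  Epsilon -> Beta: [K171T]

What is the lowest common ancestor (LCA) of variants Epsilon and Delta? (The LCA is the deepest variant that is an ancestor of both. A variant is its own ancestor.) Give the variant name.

Answer: Mu

Derivation:
Path from root to Epsilon: Mu -> Epsilon
  ancestors of Epsilon: {Mu, Epsilon}
Path from root to Delta: Mu -> Delta
  ancestors of Delta: {Mu, Delta}
Common ancestors: {Mu}
Walk up from Delta: Delta (not in ancestors of Epsilon), Mu (in ancestors of Epsilon)
Deepest common ancestor (LCA) = Mu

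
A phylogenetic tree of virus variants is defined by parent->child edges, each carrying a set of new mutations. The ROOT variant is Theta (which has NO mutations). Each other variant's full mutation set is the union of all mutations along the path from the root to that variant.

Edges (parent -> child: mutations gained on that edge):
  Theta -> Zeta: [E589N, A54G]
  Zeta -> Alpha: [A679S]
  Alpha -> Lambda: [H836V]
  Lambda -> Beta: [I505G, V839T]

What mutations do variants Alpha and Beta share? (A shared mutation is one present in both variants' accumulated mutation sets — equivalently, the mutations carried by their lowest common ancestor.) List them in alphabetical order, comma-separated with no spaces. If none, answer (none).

Accumulating mutations along path to Alpha:
  At Theta: gained [] -> total []
  At Zeta: gained ['E589N', 'A54G'] -> total ['A54G', 'E589N']
  At Alpha: gained ['A679S'] -> total ['A54G', 'A679S', 'E589N']
Mutations(Alpha) = ['A54G', 'A679S', 'E589N']
Accumulating mutations along path to Beta:
  At Theta: gained [] -> total []
  At Zeta: gained ['E589N', 'A54G'] -> total ['A54G', 'E589N']
  At Alpha: gained ['A679S'] -> total ['A54G', 'A679S', 'E589N']
  At Lambda: gained ['H836V'] -> total ['A54G', 'A679S', 'E589N', 'H836V']
  At Beta: gained ['I505G', 'V839T'] -> total ['A54G', 'A679S', 'E589N', 'H836V', 'I505G', 'V839T']
Mutations(Beta) = ['A54G', 'A679S', 'E589N', 'H836V', 'I505G', 'V839T']
Intersection: ['A54G', 'A679S', 'E589N'] ∩ ['A54G', 'A679S', 'E589N', 'H836V', 'I505G', 'V839T'] = ['A54G', 'A679S', 'E589N']

Answer: A54G,A679S,E589N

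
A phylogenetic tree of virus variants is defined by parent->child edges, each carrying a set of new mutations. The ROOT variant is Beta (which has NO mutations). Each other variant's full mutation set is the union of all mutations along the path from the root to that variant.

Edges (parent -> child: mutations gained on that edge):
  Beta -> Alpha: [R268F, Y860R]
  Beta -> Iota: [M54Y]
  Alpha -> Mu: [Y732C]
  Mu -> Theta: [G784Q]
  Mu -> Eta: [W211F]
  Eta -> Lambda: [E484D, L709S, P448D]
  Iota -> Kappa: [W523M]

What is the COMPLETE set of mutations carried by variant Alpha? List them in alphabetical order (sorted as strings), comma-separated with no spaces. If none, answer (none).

Answer: R268F,Y860R

Derivation:
At Beta: gained [] -> total []
At Alpha: gained ['R268F', 'Y860R'] -> total ['R268F', 'Y860R']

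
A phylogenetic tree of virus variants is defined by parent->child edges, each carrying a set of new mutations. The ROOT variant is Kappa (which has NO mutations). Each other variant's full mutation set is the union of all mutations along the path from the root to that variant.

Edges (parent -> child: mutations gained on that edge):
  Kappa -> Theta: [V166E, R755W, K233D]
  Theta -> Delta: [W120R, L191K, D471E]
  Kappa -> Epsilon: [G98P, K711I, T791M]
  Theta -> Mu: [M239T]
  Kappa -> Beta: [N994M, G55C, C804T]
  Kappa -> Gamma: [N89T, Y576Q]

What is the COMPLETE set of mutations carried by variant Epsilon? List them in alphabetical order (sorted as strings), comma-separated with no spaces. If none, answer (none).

Answer: G98P,K711I,T791M

Derivation:
At Kappa: gained [] -> total []
At Epsilon: gained ['G98P', 'K711I', 'T791M'] -> total ['G98P', 'K711I', 'T791M']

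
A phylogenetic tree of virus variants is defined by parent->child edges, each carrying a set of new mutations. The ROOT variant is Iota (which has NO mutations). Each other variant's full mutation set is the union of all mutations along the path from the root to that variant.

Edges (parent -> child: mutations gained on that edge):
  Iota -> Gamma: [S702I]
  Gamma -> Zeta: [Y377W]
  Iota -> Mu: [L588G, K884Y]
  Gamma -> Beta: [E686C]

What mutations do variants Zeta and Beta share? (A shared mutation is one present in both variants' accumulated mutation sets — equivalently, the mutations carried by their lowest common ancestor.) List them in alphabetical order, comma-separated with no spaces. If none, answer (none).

Answer: S702I

Derivation:
Accumulating mutations along path to Zeta:
  At Iota: gained [] -> total []
  At Gamma: gained ['S702I'] -> total ['S702I']
  At Zeta: gained ['Y377W'] -> total ['S702I', 'Y377W']
Mutations(Zeta) = ['S702I', 'Y377W']
Accumulating mutations along path to Beta:
  At Iota: gained [] -> total []
  At Gamma: gained ['S702I'] -> total ['S702I']
  At Beta: gained ['E686C'] -> total ['E686C', 'S702I']
Mutations(Beta) = ['E686C', 'S702I']
Intersection: ['S702I', 'Y377W'] ∩ ['E686C', 'S702I'] = ['S702I']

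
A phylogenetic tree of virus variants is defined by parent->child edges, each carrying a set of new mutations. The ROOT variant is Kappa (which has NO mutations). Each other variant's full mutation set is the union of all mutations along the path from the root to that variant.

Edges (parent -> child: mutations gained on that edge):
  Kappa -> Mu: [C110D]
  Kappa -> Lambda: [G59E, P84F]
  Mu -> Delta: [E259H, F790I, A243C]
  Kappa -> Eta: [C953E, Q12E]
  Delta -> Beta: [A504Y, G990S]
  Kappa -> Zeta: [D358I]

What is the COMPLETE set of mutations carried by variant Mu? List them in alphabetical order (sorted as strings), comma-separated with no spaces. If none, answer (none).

Answer: C110D

Derivation:
At Kappa: gained [] -> total []
At Mu: gained ['C110D'] -> total ['C110D']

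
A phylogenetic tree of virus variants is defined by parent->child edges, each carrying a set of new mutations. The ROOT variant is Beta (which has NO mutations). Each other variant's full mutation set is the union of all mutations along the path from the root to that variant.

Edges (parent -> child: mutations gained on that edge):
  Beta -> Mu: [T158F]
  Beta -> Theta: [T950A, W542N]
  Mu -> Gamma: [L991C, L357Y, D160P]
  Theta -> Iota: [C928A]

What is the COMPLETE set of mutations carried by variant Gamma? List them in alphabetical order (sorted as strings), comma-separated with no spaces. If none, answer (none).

At Beta: gained [] -> total []
At Mu: gained ['T158F'] -> total ['T158F']
At Gamma: gained ['L991C', 'L357Y', 'D160P'] -> total ['D160P', 'L357Y', 'L991C', 'T158F']

Answer: D160P,L357Y,L991C,T158F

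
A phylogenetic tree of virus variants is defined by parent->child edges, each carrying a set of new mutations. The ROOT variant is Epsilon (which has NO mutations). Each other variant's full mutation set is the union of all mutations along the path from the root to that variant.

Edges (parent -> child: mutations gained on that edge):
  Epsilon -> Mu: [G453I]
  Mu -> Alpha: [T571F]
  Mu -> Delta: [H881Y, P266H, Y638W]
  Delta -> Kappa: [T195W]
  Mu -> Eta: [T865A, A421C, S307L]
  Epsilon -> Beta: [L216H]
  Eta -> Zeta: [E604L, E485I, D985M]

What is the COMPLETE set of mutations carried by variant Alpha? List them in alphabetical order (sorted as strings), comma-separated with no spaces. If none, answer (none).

Answer: G453I,T571F

Derivation:
At Epsilon: gained [] -> total []
At Mu: gained ['G453I'] -> total ['G453I']
At Alpha: gained ['T571F'] -> total ['G453I', 'T571F']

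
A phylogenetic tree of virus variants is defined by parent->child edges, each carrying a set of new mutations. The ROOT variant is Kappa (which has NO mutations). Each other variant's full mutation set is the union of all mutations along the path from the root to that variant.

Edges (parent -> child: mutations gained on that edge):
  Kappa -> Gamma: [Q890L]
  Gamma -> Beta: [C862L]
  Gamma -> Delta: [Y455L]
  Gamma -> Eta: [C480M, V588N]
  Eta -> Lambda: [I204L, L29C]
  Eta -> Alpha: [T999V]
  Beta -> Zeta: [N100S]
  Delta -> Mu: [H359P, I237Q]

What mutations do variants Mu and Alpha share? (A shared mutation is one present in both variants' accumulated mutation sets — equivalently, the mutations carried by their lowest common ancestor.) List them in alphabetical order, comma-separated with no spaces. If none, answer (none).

Answer: Q890L

Derivation:
Accumulating mutations along path to Mu:
  At Kappa: gained [] -> total []
  At Gamma: gained ['Q890L'] -> total ['Q890L']
  At Delta: gained ['Y455L'] -> total ['Q890L', 'Y455L']
  At Mu: gained ['H359P', 'I237Q'] -> total ['H359P', 'I237Q', 'Q890L', 'Y455L']
Mutations(Mu) = ['H359P', 'I237Q', 'Q890L', 'Y455L']
Accumulating mutations along path to Alpha:
  At Kappa: gained [] -> total []
  At Gamma: gained ['Q890L'] -> total ['Q890L']
  At Eta: gained ['C480M', 'V588N'] -> total ['C480M', 'Q890L', 'V588N']
  At Alpha: gained ['T999V'] -> total ['C480M', 'Q890L', 'T999V', 'V588N']
Mutations(Alpha) = ['C480M', 'Q890L', 'T999V', 'V588N']
Intersection: ['H359P', 'I237Q', 'Q890L', 'Y455L'] ∩ ['C480M', 'Q890L', 'T999V', 'V588N'] = ['Q890L']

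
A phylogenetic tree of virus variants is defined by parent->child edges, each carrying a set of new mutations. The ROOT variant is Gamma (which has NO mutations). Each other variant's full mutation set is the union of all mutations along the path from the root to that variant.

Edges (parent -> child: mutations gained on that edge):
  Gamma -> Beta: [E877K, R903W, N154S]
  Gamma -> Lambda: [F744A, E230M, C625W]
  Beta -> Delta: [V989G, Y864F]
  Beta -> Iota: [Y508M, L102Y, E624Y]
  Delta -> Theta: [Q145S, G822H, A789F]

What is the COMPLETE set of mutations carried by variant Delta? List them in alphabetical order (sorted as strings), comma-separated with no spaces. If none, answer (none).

Answer: E877K,N154S,R903W,V989G,Y864F

Derivation:
At Gamma: gained [] -> total []
At Beta: gained ['E877K', 'R903W', 'N154S'] -> total ['E877K', 'N154S', 'R903W']
At Delta: gained ['V989G', 'Y864F'] -> total ['E877K', 'N154S', 'R903W', 'V989G', 'Y864F']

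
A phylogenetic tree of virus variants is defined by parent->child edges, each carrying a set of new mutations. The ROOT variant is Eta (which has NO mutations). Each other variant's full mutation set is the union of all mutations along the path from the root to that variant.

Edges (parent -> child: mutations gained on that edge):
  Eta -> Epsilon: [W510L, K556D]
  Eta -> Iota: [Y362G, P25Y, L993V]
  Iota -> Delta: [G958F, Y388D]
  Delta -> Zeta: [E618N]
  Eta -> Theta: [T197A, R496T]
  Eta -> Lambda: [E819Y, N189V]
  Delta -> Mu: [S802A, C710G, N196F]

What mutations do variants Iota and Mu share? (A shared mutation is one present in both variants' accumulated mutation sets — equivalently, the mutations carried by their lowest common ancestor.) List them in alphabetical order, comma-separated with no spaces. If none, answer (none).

Accumulating mutations along path to Iota:
  At Eta: gained [] -> total []
  At Iota: gained ['Y362G', 'P25Y', 'L993V'] -> total ['L993V', 'P25Y', 'Y362G']
Mutations(Iota) = ['L993V', 'P25Y', 'Y362G']
Accumulating mutations along path to Mu:
  At Eta: gained [] -> total []
  At Iota: gained ['Y362G', 'P25Y', 'L993V'] -> total ['L993V', 'P25Y', 'Y362G']
  At Delta: gained ['G958F', 'Y388D'] -> total ['G958F', 'L993V', 'P25Y', 'Y362G', 'Y388D']
  At Mu: gained ['S802A', 'C710G', 'N196F'] -> total ['C710G', 'G958F', 'L993V', 'N196F', 'P25Y', 'S802A', 'Y362G', 'Y388D']
Mutations(Mu) = ['C710G', 'G958F', 'L993V', 'N196F', 'P25Y', 'S802A', 'Y362G', 'Y388D']
Intersection: ['L993V', 'P25Y', 'Y362G'] ∩ ['C710G', 'G958F', 'L993V', 'N196F', 'P25Y', 'S802A', 'Y362G', 'Y388D'] = ['L993V', 'P25Y', 'Y362G']

Answer: L993V,P25Y,Y362G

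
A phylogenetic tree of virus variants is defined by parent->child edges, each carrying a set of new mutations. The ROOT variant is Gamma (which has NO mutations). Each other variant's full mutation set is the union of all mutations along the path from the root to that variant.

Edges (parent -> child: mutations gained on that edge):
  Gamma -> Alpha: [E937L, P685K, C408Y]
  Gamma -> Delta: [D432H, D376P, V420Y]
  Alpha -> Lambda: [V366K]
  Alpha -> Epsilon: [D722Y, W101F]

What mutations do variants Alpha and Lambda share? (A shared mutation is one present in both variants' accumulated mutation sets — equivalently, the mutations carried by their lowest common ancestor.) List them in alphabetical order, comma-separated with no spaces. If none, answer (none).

Answer: C408Y,E937L,P685K

Derivation:
Accumulating mutations along path to Alpha:
  At Gamma: gained [] -> total []
  At Alpha: gained ['E937L', 'P685K', 'C408Y'] -> total ['C408Y', 'E937L', 'P685K']
Mutations(Alpha) = ['C408Y', 'E937L', 'P685K']
Accumulating mutations along path to Lambda:
  At Gamma: gained [] -> total []
  At Alpha: gained ['E937L', 'P685K', 'C408Y'] -> total ['C408Y', 'E937L', 'P685K']
  At Lambda: gained ['V366K'] -> total ['C408Y', 'E937L', 'P685K', 'V366K']
Mutations(Lambda) = ['C408Y', 'E937L', 'P685K', 'V366K']
Intersection: ['C408Y', 'E937L', 'P685K'] ∩ ['C408Y', 'E937L', 'P685K', 'V366K'] = ['C408Y', 'E937L', 'P685K']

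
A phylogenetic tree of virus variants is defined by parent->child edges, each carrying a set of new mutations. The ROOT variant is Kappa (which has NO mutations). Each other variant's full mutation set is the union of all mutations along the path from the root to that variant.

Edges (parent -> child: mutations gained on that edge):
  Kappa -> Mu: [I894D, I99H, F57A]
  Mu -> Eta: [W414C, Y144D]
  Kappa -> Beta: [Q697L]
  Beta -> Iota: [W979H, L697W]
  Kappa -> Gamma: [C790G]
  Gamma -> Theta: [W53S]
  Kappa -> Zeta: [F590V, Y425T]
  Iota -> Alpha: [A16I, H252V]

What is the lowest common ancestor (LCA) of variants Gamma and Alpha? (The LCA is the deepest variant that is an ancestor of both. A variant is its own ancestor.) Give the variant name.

Path from root to Gamma: Kappa -> Gamma
  ancestors of Gamma: {Kappa, Gamma}
Path from root to Alpha: Kappa -> Beta -> Iota -> Alpha
  ancestors of Alpha: {Kappa, Beta, Iota, Alpha}
Common ancestors: {Kappa}
Walk up from Alpha: Alpha (not in ancestors of Gamma), Iota (not in ancestors of Gamma), Beta (not in ancestors of Gamma), Kappa (in ancestors of Gamma)
Deepest common ancestor (LCA) = Kappa

Answer: Kappa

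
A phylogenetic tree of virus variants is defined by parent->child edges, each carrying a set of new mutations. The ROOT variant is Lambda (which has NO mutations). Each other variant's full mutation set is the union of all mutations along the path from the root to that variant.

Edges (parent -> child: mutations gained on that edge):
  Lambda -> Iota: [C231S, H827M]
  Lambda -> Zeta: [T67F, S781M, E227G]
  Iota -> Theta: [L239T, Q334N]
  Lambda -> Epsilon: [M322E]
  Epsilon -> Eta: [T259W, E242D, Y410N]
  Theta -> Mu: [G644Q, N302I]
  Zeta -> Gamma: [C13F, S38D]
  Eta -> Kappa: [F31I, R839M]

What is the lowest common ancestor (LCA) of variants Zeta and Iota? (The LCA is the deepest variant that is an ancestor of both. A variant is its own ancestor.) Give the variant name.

Path from root to Zeta: Lambda -> Zeta
  ancestors of Zeta: {Lambda, Zeta}
Path from root to Iota: Lambda -> Iota
  ancestors of Iota: {Lambda, Iota}
Common ancestors: {Lambda}
Walk up from Iota: Iota (not in ancestors of Zeta), Lambda (in ancestors of Zeta)
Deepest common ancestor (LCA) = Lambda

Answer: Lambda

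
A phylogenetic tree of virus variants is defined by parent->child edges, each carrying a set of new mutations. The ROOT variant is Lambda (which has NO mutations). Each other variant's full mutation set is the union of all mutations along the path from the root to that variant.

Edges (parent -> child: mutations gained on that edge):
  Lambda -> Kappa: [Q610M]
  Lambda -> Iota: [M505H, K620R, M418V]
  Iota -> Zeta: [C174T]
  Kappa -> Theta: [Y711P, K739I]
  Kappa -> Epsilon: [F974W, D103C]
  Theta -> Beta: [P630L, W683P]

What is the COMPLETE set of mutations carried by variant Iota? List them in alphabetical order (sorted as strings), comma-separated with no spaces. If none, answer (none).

Answer: K620R,M418V,M505H

Derivation:
At Lambda: gained [] -> total []
At Iota: gained ['M505H', 'K620R', 'M418V'] -> total ['K620R', 'M418V', 'M505H']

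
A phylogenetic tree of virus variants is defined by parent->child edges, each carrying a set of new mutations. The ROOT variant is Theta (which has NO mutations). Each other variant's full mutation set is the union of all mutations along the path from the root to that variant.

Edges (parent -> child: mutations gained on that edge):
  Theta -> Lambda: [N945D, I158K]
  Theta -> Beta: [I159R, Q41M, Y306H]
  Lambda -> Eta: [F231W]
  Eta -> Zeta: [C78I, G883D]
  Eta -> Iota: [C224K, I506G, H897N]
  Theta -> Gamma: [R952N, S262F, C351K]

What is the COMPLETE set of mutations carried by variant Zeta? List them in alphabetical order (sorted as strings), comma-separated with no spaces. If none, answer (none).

At Theta: gained [] -> total []
At Lambda: gained ['N945D', 'I158K'] -> total ['I158K', 'N945D']
At Eta: gained ['F231W'] -> total ['F231W', 'I158K', 'N945D']
At Zeta: gained ['C78I', 'G883D'] -> total ['C78I', 'F231W', 'G883D', 'I158K', 'N945D']

Answer: C78I,F231W,G883D,I158K,N945D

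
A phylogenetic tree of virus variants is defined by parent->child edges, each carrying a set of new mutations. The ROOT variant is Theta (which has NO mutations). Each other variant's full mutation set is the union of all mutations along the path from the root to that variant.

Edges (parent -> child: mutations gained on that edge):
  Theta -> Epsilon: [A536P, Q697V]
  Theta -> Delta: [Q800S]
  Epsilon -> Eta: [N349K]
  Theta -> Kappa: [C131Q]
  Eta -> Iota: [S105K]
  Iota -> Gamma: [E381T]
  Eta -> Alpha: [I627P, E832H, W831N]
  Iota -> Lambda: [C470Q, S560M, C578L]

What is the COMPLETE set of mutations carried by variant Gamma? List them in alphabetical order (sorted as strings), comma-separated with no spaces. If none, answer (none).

At Theta: gained [] -> total []
At Epsilon: gained ['A536P', 'Q697V'] -> total ['A536P', 'Q697V']
At Eta: gained ['N349K'] -> total ['A536P', 'N349K', 'Q697V']
At Iota: gained ['S105K'] -> total ['A536P', 'N349K', 'Q697V', 'S105K']
At Gamma: gained ['E381T'] -> total ['A536P', 'E381T', 'N349K', 'Q697V', 'S105K']

Answer: A536P,E381T,N349K,Q697V,S105K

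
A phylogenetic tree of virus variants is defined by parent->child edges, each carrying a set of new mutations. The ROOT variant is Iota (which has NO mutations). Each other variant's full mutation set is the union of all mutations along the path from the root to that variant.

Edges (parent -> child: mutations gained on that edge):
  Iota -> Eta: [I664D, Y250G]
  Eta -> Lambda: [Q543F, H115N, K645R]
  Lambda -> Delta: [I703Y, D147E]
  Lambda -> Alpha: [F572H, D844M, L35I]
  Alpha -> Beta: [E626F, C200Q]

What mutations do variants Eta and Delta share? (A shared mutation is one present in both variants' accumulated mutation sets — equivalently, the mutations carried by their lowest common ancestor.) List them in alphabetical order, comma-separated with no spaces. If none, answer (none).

Answer: I664D,Y250G

Derivation:
Accumulating mutations along path to Eta:
  At Iota: gained [] -> total []
  At Eta: gained ['I664D', 'Y250G'] -> total ['I664D', 'Y250G']
Mutations(Eta) = ['I664D', 'Y250G']
Accumulating mutations along path to Delta:
  At Iota: gained [] -> total []
  At Eta: gained ['I664D', 'Y250G'] -> total ['I664D', 'Y250G']
  At Lambda: gained ['Q543F', 'H115N', 'K645R'] -> total ['H115N', 'I664D', 'K645R', 'Q543F', 'Y250G']
  At Delta: gained ['I703Y', 'D147E'] -> total ['D147E', 'H115N', 'I664D', 'I703Y', 'K645R', 'Q543F', 'Y250G']
Mutations(Delta) = ['D147E', 'H115N', 'I664D', 'I703Y', 'K645R', 'Q543F', 'Y250G']
Intersection: ['I664D', 'Y250G'] ∩ ['D147E', 'H115N', 'I664D', 'I703Y', 'K645R', 'Q543F', 'Y250G'] = ['I664D', 'Y250G']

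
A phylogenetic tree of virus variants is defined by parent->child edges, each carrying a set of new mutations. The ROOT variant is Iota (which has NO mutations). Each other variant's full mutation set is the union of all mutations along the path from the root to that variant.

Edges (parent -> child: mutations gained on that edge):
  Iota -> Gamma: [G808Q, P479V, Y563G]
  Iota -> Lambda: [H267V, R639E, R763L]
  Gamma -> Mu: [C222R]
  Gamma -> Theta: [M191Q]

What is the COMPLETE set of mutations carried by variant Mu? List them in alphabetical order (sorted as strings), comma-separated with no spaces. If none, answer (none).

At Iota: gained [] -> total []
At Gamma: gained ['G808Q', 'P479V', 'Y563G'] -> total ['G808Q', 'P479V', 'Y563G']
At Mu: gained ['C222R'] -> total ['C222R', 'G808Q', 'P479V', 'Y563G']

Answer: C222R,G808Q,P479V,Y563G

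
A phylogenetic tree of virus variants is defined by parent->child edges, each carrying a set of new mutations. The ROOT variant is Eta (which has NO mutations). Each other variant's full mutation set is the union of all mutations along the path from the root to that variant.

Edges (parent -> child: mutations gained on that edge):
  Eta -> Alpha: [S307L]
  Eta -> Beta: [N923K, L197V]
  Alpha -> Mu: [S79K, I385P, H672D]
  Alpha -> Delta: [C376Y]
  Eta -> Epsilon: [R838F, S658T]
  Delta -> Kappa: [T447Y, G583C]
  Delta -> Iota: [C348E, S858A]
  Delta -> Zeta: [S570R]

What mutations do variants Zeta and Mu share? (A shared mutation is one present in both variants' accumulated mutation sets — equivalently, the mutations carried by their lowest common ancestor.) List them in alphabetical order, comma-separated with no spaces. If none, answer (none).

Accumulating mutations along path to Zeta:
  At Eta: gained [] -> total []
  At Alpha: gained ['S307L'] -> total ['S307L']
  At Delta: gained ['C376Y'] -> total ['C376Y', 'S307L']
  At Zeta: gained ['S570R'] -> total ['C376Y', 'S307L', 'S570R']
Mutations(Zeta) = ['C376Y', 'S307L', 'S570R']
Accumulating mutations along path to Mu:
  At Eta: gained [] -> total []
  At Alpha: gained ['S307L'] -> total ['S307L']
  At Mu: gained ['S79K', 'I385P', 'H672D'] -> total ['H672D', 'I385P', 'S307L', 'S79K']
Mutations(Mu) = ['H672D', 'I385P', 'S307L', 'S79K']
Intersection: ['C376Y', 'S307L', 'S570R'] ∩ ['H672D', 'I385P', 'S307L', 'S79K'] = ['S307L']

Answer: S307L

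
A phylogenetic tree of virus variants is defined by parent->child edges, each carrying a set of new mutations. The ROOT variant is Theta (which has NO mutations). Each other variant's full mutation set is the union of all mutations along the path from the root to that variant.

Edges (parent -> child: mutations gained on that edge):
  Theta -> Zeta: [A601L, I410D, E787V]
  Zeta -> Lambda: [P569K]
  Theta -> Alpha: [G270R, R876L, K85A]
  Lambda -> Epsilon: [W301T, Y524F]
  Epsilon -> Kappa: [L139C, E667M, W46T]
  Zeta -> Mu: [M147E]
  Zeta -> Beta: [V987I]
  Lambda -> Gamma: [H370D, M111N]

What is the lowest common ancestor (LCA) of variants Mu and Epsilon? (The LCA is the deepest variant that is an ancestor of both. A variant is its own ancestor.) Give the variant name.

Answer: Zeta

Derivation:
Path from root to Mu: Theta -> Zeta -> Mu
  ancestors of Mu: {Theta, Zeta, Mu}
Path from root to Epsilon: Theta -> Zeta -> Lambda -> Epsilon
  ancestors of Epsilon: {Theta, Zeta, Lambda, Epsilon}
Common ancestors: {Theta, Zeta}
Walk up from Epsilon: Epsilon (not in ancestors of Mu), Lambda (not in ancestors of Mu), Zeta (in ancestors of Mu), Theta (in ancestors of Mu)
Deepest common ancestor (LCA) = Zeta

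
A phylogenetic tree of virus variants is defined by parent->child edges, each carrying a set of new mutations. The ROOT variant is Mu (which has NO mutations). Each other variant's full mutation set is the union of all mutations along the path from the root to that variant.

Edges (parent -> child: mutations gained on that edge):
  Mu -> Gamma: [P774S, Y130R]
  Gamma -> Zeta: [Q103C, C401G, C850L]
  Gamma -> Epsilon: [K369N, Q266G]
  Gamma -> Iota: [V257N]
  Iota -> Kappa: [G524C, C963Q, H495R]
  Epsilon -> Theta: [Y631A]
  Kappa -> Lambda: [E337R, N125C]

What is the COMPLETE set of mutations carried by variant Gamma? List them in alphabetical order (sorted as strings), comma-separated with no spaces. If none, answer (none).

At Mu: gained [] -> total []
At Gamma: gained ['P774S', 'Y130R'] -> total ['P774S', 'Y130R']

Answer: P774S,Y130R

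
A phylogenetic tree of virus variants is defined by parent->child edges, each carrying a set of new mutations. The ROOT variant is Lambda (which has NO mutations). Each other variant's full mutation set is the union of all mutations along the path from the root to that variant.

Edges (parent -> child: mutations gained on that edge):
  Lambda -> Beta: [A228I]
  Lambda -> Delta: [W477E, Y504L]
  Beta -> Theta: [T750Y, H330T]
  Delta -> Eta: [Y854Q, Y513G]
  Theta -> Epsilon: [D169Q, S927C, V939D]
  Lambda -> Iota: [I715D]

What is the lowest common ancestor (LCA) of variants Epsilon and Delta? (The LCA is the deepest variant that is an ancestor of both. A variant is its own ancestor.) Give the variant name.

Answer: Lambda

Derivation:
Path from root to Epsilon: Lambda -> Beta -> Theta -> Epsilon
  ancestors of Epsilon: {Lambda, Beta, Theta, Epsilon}
Path from root to Delta: Lambda -> Delta
  ancestors of Delta: {Lambda, Delta}
Common ancestors: {Lambda}
Walk up from Delta: Delta (not in ancestors of Epsilon), Lambda (in ancestors of Epsilon)
Deepest common ancestor (LCA) = Lambda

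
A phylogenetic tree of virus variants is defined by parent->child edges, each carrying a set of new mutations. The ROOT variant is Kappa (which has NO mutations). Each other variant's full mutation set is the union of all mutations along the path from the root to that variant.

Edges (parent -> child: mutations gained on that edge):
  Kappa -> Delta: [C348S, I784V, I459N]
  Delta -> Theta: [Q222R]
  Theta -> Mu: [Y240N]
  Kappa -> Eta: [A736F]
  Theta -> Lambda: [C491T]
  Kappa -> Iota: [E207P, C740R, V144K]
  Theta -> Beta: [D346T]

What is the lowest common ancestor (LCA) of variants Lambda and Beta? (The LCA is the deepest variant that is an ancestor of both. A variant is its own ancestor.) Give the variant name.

Answer: Theta

Derivation:
Path from root to Lambda: Kappa -> Delta -> Theta -> Lambda
  ancestors of Lambda: {Kappa, Delta, Theta, Lambda}
Path from root to Beta: Kappa -> Delta -> Theta -> Beta
  ancestors of Beta: {Kappa, Delta, Theta, Beta}
Common ancestors: {Kappa, Delta, Theta}
Walk up from Beta: Beta (not in ancestors of Lambda), Theta (in ancestors of Lambda), Delta (in ancestors of Lambda), Kappa (in ancestors of Lambda)
Deepest common ancestor (LCA) = Theta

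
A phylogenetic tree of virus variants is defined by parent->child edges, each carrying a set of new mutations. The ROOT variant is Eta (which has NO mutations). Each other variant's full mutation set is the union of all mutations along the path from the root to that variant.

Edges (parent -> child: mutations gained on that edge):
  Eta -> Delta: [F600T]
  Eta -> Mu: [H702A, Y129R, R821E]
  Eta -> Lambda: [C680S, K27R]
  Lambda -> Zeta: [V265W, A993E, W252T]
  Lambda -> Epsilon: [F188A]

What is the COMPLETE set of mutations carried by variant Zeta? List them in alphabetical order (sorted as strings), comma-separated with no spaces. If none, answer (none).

Answer: A993E,C680S,K27R,V265W,W252T

Derivation:
At Eta: gained [] -> total []
At Lambda: gained ['C680S', 'K27R'] -> total ['C680S', 'K27R']
At Zeta: gained ['V265W', 'A993E', 'W252T'] -> total ['A993E', 'C680S', 'K27R', 'V265W', 'W252T']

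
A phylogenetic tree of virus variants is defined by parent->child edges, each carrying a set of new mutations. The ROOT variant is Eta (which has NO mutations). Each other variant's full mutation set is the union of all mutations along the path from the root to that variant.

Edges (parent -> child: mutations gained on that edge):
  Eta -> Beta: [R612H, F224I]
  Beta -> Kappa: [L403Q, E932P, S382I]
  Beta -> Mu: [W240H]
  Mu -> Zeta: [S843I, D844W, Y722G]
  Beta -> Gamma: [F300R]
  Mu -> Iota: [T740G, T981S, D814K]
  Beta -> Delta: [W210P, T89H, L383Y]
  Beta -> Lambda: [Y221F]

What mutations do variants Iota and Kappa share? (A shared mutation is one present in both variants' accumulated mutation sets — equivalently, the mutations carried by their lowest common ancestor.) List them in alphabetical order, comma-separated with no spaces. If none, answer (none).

Accumulating mutations along path to Iota:
  At Eta: gained [] -> total []
  At Beta: gained ['R612H', 'F224I'] -> total ['F224I', 'R612H']
  At Mu: gained ['W240H'] -> total ['F224I', 'R612H', 'W240H']
  At Iota: gained ['T740G', 'T981S', 'D814K'] -> total ['D814K', 'F224I', 'R612H', 'T740G', 'T981S', 'W240H']
Mutations(Iota) = ['D814K', 'F224I', 'R612H', 'T740G', 'T981S', 'W240H']
Accumulating mutations along path to Kappa:
  At Eta: gained [] -> total []
  At Beta: gained ['R612H', 'F224I'] -> total ['F224I', 'R612H']
  At Kappa: gained ['L403Q', 'E932P', 'S382I'] -> total ['E932P', 'F224I', 'L403Q', 'R612H', 'S382I']
Mutations(Kappa) = ['E932P', 'F224I', 'L403Q', 'R612H', 'S382I']
Intersection: ['D814K', 'F224I', 'R612H', 'T740G', 'T981S', 'W240H'] ∩ ['E932P', 'F224I', 'L403Q', 'R612H', 'S382I'] = ['F224I', 'R612H']

Answer: F224I,R612H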